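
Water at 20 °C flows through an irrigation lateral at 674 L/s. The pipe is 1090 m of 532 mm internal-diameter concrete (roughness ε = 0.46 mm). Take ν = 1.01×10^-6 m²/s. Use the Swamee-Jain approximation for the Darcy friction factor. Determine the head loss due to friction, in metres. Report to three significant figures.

h_f ≈ 18.5 m

V = 4Q/(πD²) = 4·0.674/(π·0.532²) = 3.032 m/s
Re = VD/ν = 3.032·0.532/1.01×10^-6 = 1.60×10^6 → turbulent
ε/D = 0.46/532 = 8.65×10^-4
Swamee-Jain: f = 0.01924
h_f = f(L/D)V²/(2g) = 0.01924·(1090/0.532)·3.032²/(2·9.81) = 18.48 m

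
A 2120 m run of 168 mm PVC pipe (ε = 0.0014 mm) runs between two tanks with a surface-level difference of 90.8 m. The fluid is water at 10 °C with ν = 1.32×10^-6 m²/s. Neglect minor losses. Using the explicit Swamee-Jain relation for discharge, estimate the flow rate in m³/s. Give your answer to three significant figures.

Q ≈ 0.0710 m³/s

Swamee-Jain (Type II): Q = -0.965·√(gD⁵h_f/L)·ln[ε/(3.7D) + √(3.17ν²L/(gD³h_f))]
√(gD⁵h_f/L) = √(9.81·0.168⁵·90.8/2120) = 0.007499
ε/(3.7D) = 2.25×10^-6; √(3.17ν²L/(gD³h_f)) = 5.27×10^-5
Q = -0.965·0.007499·ln(5.491×10^-5) = 0.07099 m³/s
Check: V = 3.20 m/s, Re = 4.08×10^5, f = 0.01370, h_f = 90.4 m ≈ 90.8 m ✓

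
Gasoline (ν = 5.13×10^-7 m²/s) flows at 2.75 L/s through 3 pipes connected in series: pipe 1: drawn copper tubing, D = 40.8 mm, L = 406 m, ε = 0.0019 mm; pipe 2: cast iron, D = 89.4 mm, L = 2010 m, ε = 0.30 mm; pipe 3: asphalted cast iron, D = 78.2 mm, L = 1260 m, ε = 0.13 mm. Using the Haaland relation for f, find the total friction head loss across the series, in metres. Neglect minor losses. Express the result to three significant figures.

H ≈ 49.4 m

Pipe 1: V = 2.103 m/s, Re = 1.67×10^5, ε/D = 4.66×10^-5, f = 0.01633, h_1 = f(L/D)V²/2g = 36.64 m
Pipe 2: V = 0.4381 m/s, Re = 7.63×10^4, ε/D = 0.00336, f = 0.02847, h_2 = f(L/D)V²/2g = 6.262 m
Pipe 3: V = 0.5726 m/s, Re = 8.73×10^4, ε/D = 0.00166, f = 0.02427, h_3 = f(L/D)V²/2g = 6.534 m
Series → Q common, losses add: H = Σh = 49.43 m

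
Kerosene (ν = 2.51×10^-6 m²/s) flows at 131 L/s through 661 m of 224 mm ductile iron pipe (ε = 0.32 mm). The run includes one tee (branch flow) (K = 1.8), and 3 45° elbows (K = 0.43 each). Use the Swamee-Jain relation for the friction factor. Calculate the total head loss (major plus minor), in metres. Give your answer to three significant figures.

V = 4Q/(πD²) = 3.324 m/s; V²/2g = 0.5632 m
Re = 2.97×10^5, ε/D = 0.00143 → f = 0.02237 (Swamee-Jain)
Major: h_f = f(L/D)·V²/2g = 0.02237·2951·0.5632 = 37.19 m
Minor: ΣK = 3.09; h_m = ΣK·V²/2g = 1.740 m
Total H_L = 37.19 + 1.740 = 38.93 m

H_L ≈ 38.9 m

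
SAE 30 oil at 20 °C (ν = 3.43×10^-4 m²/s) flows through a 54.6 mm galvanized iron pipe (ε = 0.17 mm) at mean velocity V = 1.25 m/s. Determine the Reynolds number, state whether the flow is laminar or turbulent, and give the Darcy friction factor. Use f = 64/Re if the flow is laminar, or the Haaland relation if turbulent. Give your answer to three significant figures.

Re = VD/ν = 1.250·0.0546/3.43×10^-4 = 199
Re < 2300 → laminar → f = 64/Re = 0.3216

Re ≈ 199; laminar; f = 64/Re ≈ 0.322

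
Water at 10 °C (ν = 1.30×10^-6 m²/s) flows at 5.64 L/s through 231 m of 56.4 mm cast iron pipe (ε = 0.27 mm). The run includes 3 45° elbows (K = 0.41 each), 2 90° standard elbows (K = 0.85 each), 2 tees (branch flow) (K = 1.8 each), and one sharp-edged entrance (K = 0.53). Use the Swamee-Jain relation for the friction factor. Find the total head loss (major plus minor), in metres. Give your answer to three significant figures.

H_L ≈ 35.0 m

V = 4Q/(πD²) = 2.258 m/s; V²/2g = 0.2598 m
Re = 9.79×10^4, ε/D = 0.00479 → f = 0.03121 (Swamee-Jain)
Major: h_f = f(L/D)·V²/2g = 0.03121·4096·0.2598 = 33.21 m
Minor: ΣK = 7.06; h_m = ΣK·V²/2g = 1.834 m
Total H_L = 33.21 + 1.834 = 35.04 m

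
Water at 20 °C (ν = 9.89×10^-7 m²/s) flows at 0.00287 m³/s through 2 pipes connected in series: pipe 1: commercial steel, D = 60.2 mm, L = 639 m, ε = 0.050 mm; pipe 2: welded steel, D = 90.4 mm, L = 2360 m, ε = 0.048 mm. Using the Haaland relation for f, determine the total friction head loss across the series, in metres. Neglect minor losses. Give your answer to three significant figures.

Pipe 1: V = 1.008 m/s, Re = 6.14×10^4, ε/D = 8.31×10^-4, f = 0.02260, h_1 = f(L/D)V²/2g = 12.43 m
Pipe 2: V = 0.4472 m/s, Re = 4.09×10^4, ε/D = 5.31×10^-4, f = 0.02315, h_2 = f(L/D)V²/2g = 6.158 m
Series → Q common, losses add: H = Σh = 18.59 m

H ≈ 18.6 m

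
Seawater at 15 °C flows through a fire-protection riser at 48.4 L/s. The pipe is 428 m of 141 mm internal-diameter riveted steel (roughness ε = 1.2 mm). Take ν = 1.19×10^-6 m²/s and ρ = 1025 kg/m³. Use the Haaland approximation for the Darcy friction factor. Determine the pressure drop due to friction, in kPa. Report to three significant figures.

Δp ≈ 540 kPa

V = 4Q/(πD²) = 4·0.0484/(π·0.141²) = 3.100 m/s
Re = VD/ν = 3.100·0.141/1.19×10^-6 = 3.67×10^5 → turbulent
ε/D = 1.2/141 = 0.00851
Haaland: f = 0.03616
h_f = f(L/D)V²/(2g) = 0.03616·(428/0.141)·3.100²/(2·9.81) = 53.75 m
Δp = ρg·h_f = 1025·9.81·53.75 = 540.5 kPa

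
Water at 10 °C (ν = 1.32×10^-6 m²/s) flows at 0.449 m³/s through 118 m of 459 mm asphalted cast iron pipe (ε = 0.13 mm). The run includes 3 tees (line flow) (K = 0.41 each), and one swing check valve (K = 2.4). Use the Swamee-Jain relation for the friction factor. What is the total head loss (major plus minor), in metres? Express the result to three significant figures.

H_L ≈ 2.87 m

V = 4Q/(πD²) = 2.714 m/s; V²/2g = 0.3753 m
Re = 9.44×10^5, ε/D = 2.83×10^-4 → f = 0.01565 (Swamee-Jain)
Major: h_f = f(L/D)·V²/2g = 0.01565·257.1·0.3753 = 1.510 m
Minor: ΣK = 3.63; h_m = ΣK·V²/2g = 1.362 m
Total H_L = 1.510 + 1.362 = 2.872 m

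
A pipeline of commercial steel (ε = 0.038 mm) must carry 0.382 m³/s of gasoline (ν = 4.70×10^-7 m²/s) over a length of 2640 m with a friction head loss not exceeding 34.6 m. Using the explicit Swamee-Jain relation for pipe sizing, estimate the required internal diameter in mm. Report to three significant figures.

D ≈ 412 mm

Swamee-Jain (Type III): D = 0.66·[ε^1.25·(LQ²/(gh_f))^4.75 + ν·Q^9.4·(L/(gh_f))^5.2]^0.04
LQ²/(gh_f) = 1.135; L/(gh_f) = 7.778
Term 1 = ε^1.25·(…)^4.75 = 5.44×10^-6; Term 2 = ν·Q^9.4·(…)^5.2 = 2.38×10^-6
D = 0.66·(5.44×10^-6 + 2.38×10^-6)^0.04 = 0.4124 m = 412 mm
Check: V = 2.86 m/s, Re = 2.51×10^6, f = 0.01258, h_f = 33.6 m ≈ 34.6 m ✓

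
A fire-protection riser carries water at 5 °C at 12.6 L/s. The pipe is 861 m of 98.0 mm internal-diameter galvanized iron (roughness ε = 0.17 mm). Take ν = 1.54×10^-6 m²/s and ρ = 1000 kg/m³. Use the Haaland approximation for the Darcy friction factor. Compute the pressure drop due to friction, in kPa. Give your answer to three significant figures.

V = 4Q/(πD²) = 4·0.0126/(π·0.0980²) = 1.670 m/s
Re = VD/ν = 1.670·0.0980/1.54×10^-6 = 1.06×10^5 → turbulent
ε/D = 0.17/98.0 = 0.00173
Haaland: f = 0.02416
h_f = f(L/D)V²/(2g) = 0.02416·(861/0.0980)·1.670²/(2·9.81) = 30.19 m
Δp = ρg·h_f = 1000·9.81·30.19 = 296.2 kPa

Δp ≈ 296 kPa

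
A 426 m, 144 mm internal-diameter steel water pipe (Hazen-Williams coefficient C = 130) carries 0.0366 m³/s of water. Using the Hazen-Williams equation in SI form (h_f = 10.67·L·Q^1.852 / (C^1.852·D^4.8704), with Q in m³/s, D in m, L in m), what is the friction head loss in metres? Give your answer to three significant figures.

h_f = 10.67·426·0.0366^1.852 / (130^1.852·0.144^4.8704) = 15.18 m

h_f ≈ 15.2 m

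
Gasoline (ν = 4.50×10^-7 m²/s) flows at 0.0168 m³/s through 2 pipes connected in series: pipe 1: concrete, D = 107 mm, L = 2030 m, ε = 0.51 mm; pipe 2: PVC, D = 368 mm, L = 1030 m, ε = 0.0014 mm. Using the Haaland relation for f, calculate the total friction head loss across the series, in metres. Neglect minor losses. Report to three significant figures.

Pipe 1: V = 1.868 m/s, Re = 4.44×10^5, ε/D = 0.00477, f = 0.03019, h_1 = f(L/D)V²/2g = 101.9 m
Pipe 2: V = 0.1580 m/s, Re = 1.29×10^5, ε/D = 3.80×10^-6, f = 0.01692, h_2 = f(L/D)V²/2g = 0.06023 m
Series → Q common, losses add: H = Σh = 102.0 m

H ≈ 102 m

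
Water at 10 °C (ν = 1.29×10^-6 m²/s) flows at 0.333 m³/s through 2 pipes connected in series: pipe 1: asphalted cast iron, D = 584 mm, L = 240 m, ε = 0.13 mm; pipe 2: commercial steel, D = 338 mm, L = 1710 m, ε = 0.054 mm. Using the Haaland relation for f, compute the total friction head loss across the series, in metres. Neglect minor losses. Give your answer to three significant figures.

Pipe 1: V = 1.243 m/s, Re = 5.63×10^5, ε/D = 2.23×10^-4, f = 0.01536, h_1 = f(L/D)V²/2g = 0.4972 m
Pipe 2: V = 3.711 m/s, Re = 9.72×10^5, ε/D = 1.60×10^-4, f = 0.01415, h_2 = f(L/D)V²/2g = 50.27 m
Series → Q common, losses add: H = Σh = 50.76 m

H ≈ 50.8 m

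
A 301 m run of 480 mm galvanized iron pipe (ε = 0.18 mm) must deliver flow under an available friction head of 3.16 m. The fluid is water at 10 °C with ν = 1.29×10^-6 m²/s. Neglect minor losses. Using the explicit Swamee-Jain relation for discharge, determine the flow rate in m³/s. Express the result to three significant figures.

Swamee-Jain (Type II): Q = -0.965·√(gD⁵h_f/L)·ln[ε/(3.7D) + √(3.17ν²L/(gD³h_f))]
√(gD⁵h_f/L) = √(9.81·0.480⁵·3.16/301) = 0.05123
ε/(3.7D) = 1.01×10^-4; √(3.17ν²L/(gD³h_f)) = 2.15×10^-5
Q = -0.965·0.05123·ln(1.229×10^-4) = 0.4451 m³/s
Check: V = 2.46 m/s, Re = 9.15×10^5, f = 0.01644, h_f = 3.18 m ≈ 3.16 m ✓

Q ≈ 0.445 m³/s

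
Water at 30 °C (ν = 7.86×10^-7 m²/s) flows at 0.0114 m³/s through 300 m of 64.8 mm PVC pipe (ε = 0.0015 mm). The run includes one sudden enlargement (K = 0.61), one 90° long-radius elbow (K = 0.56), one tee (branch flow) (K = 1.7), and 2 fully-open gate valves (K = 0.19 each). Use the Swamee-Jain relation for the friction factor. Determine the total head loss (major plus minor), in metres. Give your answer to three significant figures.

V = 4Q/(πD²) = 3.457 m/s; V²/2g = 0.6090 m
Re = 2.85×10^5, ε/D = 2.31×10^-5 → f = 0.01477 (Swamee-Jain)
Major: h_f = f(L/D)·V²/2g = 0.01477·4630·0.6090 = 41.66 m
Minor: ΣK = 3.25; h_m = ΣK·V²/2g = 1.979 m
Total H_L = 41.66 + 1.979 = 43.63 m

H_L ≈ 43.6 m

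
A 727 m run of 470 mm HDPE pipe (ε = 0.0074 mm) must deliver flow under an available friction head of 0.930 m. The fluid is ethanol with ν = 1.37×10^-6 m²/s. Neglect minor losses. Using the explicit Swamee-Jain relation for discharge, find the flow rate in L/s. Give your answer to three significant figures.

Q ≈ 156 L/s

Swamee-Jain (Type II): Q = -0.965·√(gD⁵h_f/L)·ln[ε/(3.7D) + √(3.17ν²L/(gD³h_f))]
√(gD⁵h_f/L) = √(9.81·0.470⁵·0.930/727) = 0.01696
ε/(3.7D) = 4.26×10^-6; √(3.17ν²L/(gD³h_f)) = 6.76×10^-5
Q = -0.965·0.01696·ln(7.183×10^-5) = 0.1562 m³/s
Check: V = 0.900 m/s, Re = 3.09×10^5, f = 0.01448, h_f = 0.926 m ≈ 0.930 m ✓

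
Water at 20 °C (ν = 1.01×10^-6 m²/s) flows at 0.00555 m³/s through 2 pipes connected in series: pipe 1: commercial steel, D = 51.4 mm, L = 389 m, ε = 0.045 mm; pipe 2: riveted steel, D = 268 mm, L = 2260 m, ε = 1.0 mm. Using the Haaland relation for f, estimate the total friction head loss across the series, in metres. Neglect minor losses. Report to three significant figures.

H ≈ 57.9 m

Pipe 1: V = 2.675 m/s, Re = 1.36×10^5, ε/D = 8.75×10^-4, f = 0.02095, h_1 = f(L/D)V²/2g = 57.81 m
Pipe 2: V = 0.09839 m/s, Re = 2.61×10^4, ε/D = 0.00373, f = 0.03145, h_2 = f(L/D)V²/2g = 0.1308 m
Series → Q common, losses add: H = Σh = 57.95 m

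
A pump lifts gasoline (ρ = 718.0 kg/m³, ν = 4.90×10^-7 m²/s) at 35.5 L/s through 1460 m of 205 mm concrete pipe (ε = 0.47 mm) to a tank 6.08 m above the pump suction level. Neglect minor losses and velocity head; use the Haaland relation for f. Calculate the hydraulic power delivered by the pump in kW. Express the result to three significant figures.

V = 4Q/(πD²) = 1.076 m/s; Re = 4.50×10^5; ε/D = 0.00229; f = 0.02467
h_f = f(L/D)V²/2g = 10.36 m
Total head H = z + h_f = 6.08 + 10.36 = 16.44 m
P_hyd = ρgQH = 718.0·9.81·0.0355·16.44 = 4.110 kW

P_hyd ≈ 4.11 kW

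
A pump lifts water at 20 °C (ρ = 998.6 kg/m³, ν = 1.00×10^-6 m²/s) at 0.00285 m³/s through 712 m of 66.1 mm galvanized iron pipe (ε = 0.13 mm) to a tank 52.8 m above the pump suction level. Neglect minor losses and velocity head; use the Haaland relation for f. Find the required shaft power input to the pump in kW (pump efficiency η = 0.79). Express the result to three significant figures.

V = 4Q/(πD²) = 0.8305 m/s; Re = 5.49×10^4; ε/D = 0.00197; f = 0.02598
h_f = f(L/D)V²/2g = 9.839 m
Total head H = z + h_f = 52.8 + 9.839 = 62.64 m
P_hyd = ρgQH = 998.6·9.81·0.00285·62.64 = 1.749 kW
P_shaft = P_hyd/η = 1.749/0.79 = 2.214 kW

P_shaft ≈ 2.21 kW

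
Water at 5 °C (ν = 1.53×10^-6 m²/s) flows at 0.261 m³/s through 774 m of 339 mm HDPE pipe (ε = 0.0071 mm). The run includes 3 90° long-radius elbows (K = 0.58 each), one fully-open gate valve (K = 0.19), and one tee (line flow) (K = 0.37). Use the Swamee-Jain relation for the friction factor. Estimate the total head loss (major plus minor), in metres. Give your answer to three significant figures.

H_L ≈ 13.5 m

V = 4Q/(πD²) = 2.892 m/s; V²/2g = 0.4262 m
Re = 6.41×10^5, ε/D = 2.09×10^-5 → f = 0.01291 (Swamee-Jain)
Major: h_f = f(L/D)·V²/2g = 0.01291·2283·0.4262 = 12.56 m
Minor: ΣK = 2.30; h_m = ΣK·V²/2g = 0.9802 m
Total H_L = 12.56 + 0.9802 = 13.54 m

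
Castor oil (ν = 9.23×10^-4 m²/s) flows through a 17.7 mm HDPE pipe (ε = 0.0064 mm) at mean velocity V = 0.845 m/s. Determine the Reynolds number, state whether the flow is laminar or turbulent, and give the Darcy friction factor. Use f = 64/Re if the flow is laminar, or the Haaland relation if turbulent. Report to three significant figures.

Re = VD/ν = 0.8450·0.0177/9.23×10^-4 = 16.2
Re < 2300 → laminar → f = 64/Re = 3.950

Re ≈ 16.2; laminar; f = 64/Re ≈ 3.95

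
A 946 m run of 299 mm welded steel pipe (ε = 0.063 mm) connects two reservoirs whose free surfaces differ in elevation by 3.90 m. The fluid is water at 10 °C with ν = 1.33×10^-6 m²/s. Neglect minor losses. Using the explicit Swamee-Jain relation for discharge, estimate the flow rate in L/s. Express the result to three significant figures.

Swamee-Jain (Type II): Q = -0.965·√(gD⁵h_f/L)·ln[ε/(3.7D) + √(3.17ν²L/(gD³h_f))]
√(gD⁵h_f/L) = √(9.81·0.299⁵·3.90/946) = 0.009831
ε/(3.7D) = 5.69×10^-5; √(3.17ν²L/(gD³h_f)) = 7.20×10^-5
Q = -0.965·0.009831·ln(1.290×10^-4) = 0.08496 m³/s
Check: V = 1.21 m/s, Re = 2.72×10^5, f = 0.01657, h_f = 3.91 m ≈ 3.90 m ✓

Q ≈ 85.0 L/s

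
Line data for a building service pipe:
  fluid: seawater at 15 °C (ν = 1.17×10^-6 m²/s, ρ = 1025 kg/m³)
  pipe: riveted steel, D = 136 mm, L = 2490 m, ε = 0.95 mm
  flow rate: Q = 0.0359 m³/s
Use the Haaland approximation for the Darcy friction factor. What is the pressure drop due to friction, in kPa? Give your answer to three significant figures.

Δp ≈ 1950 kPa

V = 4Q/(πD²) = 4·0.0359/(π·0.136²) = 2.471 m/s
Re = VD/ν = 2.471·0.136/1.17×10^-6 = 2.87×10^5 → turbulent
ε/D = 0.95/136 = 0.00699
Haaland: f = 0.03400
h_f = f(L/D)V²/(2g) = 0.03400·(2490/0.136)·2.471²/(2·9.81) = 193.8 m
Δp = ρg·h_f = 1025·9.81·193.8 = 1949 kPa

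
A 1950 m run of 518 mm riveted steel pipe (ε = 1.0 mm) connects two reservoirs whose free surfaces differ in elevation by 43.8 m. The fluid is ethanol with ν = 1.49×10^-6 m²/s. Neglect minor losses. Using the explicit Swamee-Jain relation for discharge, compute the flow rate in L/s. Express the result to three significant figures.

Swamee-Jain (Type II): Q = -0.965·√(gD⁵h_f/L)·ln[ε/(3.7D) + √(3.17ν²L/(gD³h_f))]
√(gD⁵h_f/L) = √(9.81·0.518⁵·43.8/1950) = 0.09065
ε/(3.7D) = 5.22×10^-4; √(3.17ν²L/(gD³h_f)) = 1.52×10^-5
Q = -0.965·0.09065·ln(5.369×10^-4) = 0.6587 m³/s
Check: V = 3.13 m/s, Re = 1.09×10^6, f = 0.02345, h_f = 44.0 m ≈ 43.8 m ✓

Q ≈ 659 L/s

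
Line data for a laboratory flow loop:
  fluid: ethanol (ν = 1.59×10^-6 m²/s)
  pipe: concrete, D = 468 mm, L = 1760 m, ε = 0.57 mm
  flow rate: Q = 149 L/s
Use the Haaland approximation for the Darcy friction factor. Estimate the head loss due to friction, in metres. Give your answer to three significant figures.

h_f ≈ 3.09 m

V = 4Q/(πD²) = 4·0.149/(π·0.468²) = 0.8662 m/s
Re = VD/ν = 0.8662·0.468/1.59×10^-6 = 2.55×10^5 → turbulent
ε/D = 0.57/468 = 0.00122
Haaland: f = 0.02152
h_f = f(L/D)V²/(2g) = 0.02152·(1760/0.468)·0.8662²/(2·9.81) = 3.095 m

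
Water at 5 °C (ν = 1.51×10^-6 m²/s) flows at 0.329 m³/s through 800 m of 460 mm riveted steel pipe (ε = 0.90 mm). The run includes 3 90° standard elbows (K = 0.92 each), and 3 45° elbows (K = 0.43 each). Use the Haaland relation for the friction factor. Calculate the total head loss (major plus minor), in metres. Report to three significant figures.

H_L ≈ 9.01 m

V = 4Q/(πD²) = 1.980 m/s; V²/2g = 0.1997 m
Re = 6.03×10^5, ε/D = 0.00196 → f = 0.02360 (Haaland)
Major: h_f = f(L/D)·V²/2g = 0.02360·1739·0.1997 = 8.199 m
Minor: ΣK = 4.05; h_m = ΣK·V²/2g = 0.8090 m
Total H_L = 8.199 + 0.8090 = 9.008 m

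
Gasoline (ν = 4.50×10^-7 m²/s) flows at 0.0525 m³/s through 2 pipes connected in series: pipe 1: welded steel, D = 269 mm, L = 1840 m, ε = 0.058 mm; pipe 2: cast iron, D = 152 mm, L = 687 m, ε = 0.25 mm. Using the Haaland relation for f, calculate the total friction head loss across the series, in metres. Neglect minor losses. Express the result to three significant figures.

Pipe 1: V = 0.9238 m/s, Re = 5.52×10^5, ε/D = 2.16×10^-4, f = 0.01532, h_1 = f(L/D)V²/2g = 4.557 m
Pipe 2: V = 2.893 m/s, Re = 9.77×10^5, ε/D = 0.00164, f = 0.02248, h_2 = f(L/D)V²/2g = 43.36 m
Series → Q common, losses add: H = Σh = 47.91 m

H ≈ 47.9 m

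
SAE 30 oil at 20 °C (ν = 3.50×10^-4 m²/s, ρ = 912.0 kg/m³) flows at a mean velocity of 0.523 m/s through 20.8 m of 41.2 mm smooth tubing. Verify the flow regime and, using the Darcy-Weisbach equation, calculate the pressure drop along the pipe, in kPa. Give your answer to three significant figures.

Δp ≈ 65.5 kPa

Re = VD/ν = 0.523·0.04120/3.50×10^-4 = 61.6 → laminar (Re < 2300)
f = 64/Re = 1.040
h_f = f(L/D)V²/(2g) = 1.040·(20.8/0.04120)·0.523²/(2·9.81) = 7.317 m
Δp = ρg·h_f = 912.0·9.81·7.317 = 65.46 kPa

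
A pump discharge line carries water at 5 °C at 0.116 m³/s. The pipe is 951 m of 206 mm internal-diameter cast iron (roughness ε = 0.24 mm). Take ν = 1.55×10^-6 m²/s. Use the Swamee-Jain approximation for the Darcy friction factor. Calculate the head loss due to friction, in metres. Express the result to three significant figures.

V = 4Q/(πD²) = 4·0.116/(π·0.206²) = 3.480 m/s
Re = VD/ν = 3.480·0.206/1.55×10^-6 = 4.63×10^5 → turbulent
ε/D = 0.24/206 = 0.00117
Swamee-Jain: f = 0.02109
h_f = f(L/D)V²/(2g) = 0.02109·(951/0.206)·3.480²/(2·9.81) = 60.11 m

h_f ≈ 60.1 m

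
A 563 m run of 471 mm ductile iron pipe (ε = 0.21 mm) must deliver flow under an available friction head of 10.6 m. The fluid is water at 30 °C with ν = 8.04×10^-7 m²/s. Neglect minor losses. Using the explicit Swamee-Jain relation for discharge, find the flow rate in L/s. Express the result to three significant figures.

Swamee-Jain (Type II): Q = -0.965·√(gD⁵h_f/L)·ln[ε/(3.7D) + √(3.17ν²L/(gD³h_f))]
√(gD⁵h_f/L) = √(9.81·0.471⁵·10.6/563) = 0.06543
ε/(3.7D) = 1.21×10^-4; √(3.17ν²L/(gD³h_f)) = 1.03×10^-5
Q = -0.965·0.06543·ln(1.308×10^-4) = 0.5646 m³/s
Check: V = 3.24 m/s, Re = 1.90×10^6, f = 0.01665, h_f = 10.7 m ≈ 10.6 m ✓

Q ≈ 565 L/s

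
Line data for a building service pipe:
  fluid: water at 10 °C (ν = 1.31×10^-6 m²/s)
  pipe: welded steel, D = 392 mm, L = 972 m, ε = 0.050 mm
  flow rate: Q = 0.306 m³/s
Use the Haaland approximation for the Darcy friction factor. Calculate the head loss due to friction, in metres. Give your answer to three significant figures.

h_f ≈ 11.4 m

V = 4Q/(πD²) = 4·0.306/(π·0.392²) = 2.535 m/s
Re = VD/ν = 2.535·0.392/1.31×10^-6 = 7.59×10^5 → turbulent
ε/D = 0.050/392 = 1.28×10^-4
Haaland: f = 0.01401
h_f = f(L/D)V²/(2g) = 0.01401·(972/0.392)·2.535²/(2·9.81) = 11.38 m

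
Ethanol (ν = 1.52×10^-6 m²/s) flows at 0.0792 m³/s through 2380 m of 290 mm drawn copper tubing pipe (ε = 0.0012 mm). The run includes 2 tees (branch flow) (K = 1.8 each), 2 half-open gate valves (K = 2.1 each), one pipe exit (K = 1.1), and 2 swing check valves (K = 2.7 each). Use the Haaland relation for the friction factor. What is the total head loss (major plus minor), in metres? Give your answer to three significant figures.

V = 4Q/(πD²) = 1.199 m/s; V²/2g = 0.07328 m
Re = 2.29×10^5, ε/D = 4.14×10^-6 → f = 0.01513 (Haaland)
Major: h_f = f(L/D)·V²/2g = 0.01513·8207·0.07328 = 9.097 m
Minor: ΣK = 14.3; h_m = ΣK·V²/2g = 1.048 m
Total H_L = 9.097 + 1.048 = 10.15 m

H_L ≈ 10.1 m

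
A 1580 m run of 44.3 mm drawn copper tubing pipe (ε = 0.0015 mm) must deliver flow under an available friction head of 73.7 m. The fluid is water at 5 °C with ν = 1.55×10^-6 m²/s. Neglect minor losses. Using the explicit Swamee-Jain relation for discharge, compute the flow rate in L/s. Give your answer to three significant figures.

Q ≈ 2.08 L/s

Swamee-Jain (Type II): Q = -0.965·√(gD⁵h_f/L)·ln[ε/(3.7D) + √(3.17ν²L/(gD³h_f))]
√(gD⁵h_f/L) = √(9.81·0.0443⁵·73.7/1580) = 2.794×10^-4
ε/(3.7D) = 9.15×10^-6; √(3.17ν²L/(gD³h_f)) = 4.38×10^-4
Q = -0.965·2.794×10^-4·ln(4.467×10^-4) = 0.002080 m³/s
Check: V = 1.35 m/s, Re = 3.86×10^4, f = 0.02215, h_f = 73.3 m ≈ 73.7 m ✓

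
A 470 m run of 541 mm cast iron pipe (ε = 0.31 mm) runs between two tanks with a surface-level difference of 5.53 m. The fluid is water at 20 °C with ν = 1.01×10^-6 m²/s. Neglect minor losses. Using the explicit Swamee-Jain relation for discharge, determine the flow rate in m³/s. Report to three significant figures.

Q ≈ 0.613 m³/s

Swamee-Jain (Type II): Q = -0.965·√(gD⁵h_f/L)·ln[ε/(3.7D) + √(3.17ν²L/(gD³h_f))]
√(gD⁵h_f/L) = √(9.81·0.541⁵·5.53/470) = 0.07314
ε/(3.7D) = 1.55×10^-4; √(3.17ν²L/(gD³h_f)) = 1.33×10^-5
Q = -0.965·0.07314·ln(1.682×10^-4) = 0.6134 m³/s
Check: V = 2.67 m/s, Re = 1.43×10^6, f = 0.01763, h_f = 5.56 m ≈ 5.53 m ✓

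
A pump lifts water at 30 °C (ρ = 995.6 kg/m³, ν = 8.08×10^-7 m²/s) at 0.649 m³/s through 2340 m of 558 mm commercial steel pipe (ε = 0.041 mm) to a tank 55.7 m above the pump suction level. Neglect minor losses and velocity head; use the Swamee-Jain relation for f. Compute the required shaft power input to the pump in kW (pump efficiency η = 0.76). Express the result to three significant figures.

P_shaft ≈ 621 kW

V = 4Q/(πD²) = 2.654 m/s; Re = 1.83×10^6; ε/D = 7.35×10^-5; f = 0.01246
h_f = f(L/D)V²/2g = 18.75 m
Total head H = z + h_f = 55.7 + 18.75 = 74.45 m
P_hyd = ρgQH = 995.6·9.81·0.649·74.45 = 471.9 kW
P_shaft = P_hyd/η = 471.9/0.76 = 620.9 kW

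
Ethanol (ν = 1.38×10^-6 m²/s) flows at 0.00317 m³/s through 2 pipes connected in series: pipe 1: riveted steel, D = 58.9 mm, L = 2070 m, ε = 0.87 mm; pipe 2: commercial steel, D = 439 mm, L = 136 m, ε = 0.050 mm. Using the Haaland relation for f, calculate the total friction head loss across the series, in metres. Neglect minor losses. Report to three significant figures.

H ≈ 108 m

Pipe 1: V = 1.163 m/s, Re = 4.97×10^4, ε/D = 0.0148, f = 0.04443, h_1 = f(L/D)V²/2g = 107.7 m
Pipe 2: V = 0.02094 m/s, Re = 6660, ε/D = 1.14×10^-4, f = 0.03474, h_2 = f(L/D)V²/2g = 2.406×10^-4 m
Series → Q common, losses add: H = Σh = 107.7 m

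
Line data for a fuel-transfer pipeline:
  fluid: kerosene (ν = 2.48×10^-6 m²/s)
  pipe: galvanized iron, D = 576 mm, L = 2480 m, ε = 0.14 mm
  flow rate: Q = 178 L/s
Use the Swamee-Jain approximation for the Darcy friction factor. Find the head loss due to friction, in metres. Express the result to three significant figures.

V = 4Q/(πD²) = 4·0.178/(π·0.576²) = 0.6831 m/s
Re = VD/ν = 0.6831·0.576/2.48×10^-6 = 1.59×10^5 → turbulent
ε/D = 0.14/576 = 2.43×10^-4
Swamee-Jain: f = 0.01795
h_f = f(L/D)V²/(2g) = 0.01795·(2480/0.576)·0.6831²/(2·9.81) = 1.838 m

h_f ≈ 1.84 m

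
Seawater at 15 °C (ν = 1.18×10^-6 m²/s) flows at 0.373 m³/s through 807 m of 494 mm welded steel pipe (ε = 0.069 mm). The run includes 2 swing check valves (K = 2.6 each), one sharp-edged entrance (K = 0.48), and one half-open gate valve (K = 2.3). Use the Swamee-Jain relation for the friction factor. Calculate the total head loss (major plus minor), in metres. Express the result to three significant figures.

V = 4Q/(πD²) = 1.946 m/s; V²/2g = 0.1930 m
Re = 8.15×10^5, ε/D = 1.40×10^-4 → f = 0.01427 (Swamee-Jain)
Major: h_f = f(L/D)·V²/2g = 0.01427·1634·0.1930 = 4.500 m
Minor: ΣK = 7.98; h_m = ΣK·V²/2g = 1.540 m
Total H_L = 4.500 + 1.540 = 6.040 m

H_L ≈ 6.04 m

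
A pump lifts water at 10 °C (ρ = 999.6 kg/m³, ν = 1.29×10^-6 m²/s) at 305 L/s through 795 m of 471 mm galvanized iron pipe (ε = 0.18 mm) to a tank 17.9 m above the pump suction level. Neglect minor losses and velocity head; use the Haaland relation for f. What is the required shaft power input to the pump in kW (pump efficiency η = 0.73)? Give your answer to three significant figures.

V = 4Q/(πD²) = 1.751 m/s; Re = 6.39×10^5; ε/D = 3.82×10^-4; f = 0.01658
h_f = f(L/D)V²/2g = 4.370 m
Total head H = z + h_f = 17.9 + 4.370 = 22.27 m
P_hyd = ρgQH = 999.6·9.81·0.305·22.27 = 66.61 kW
P_shaft = P_hyd/η = 66.61/0.73 = 91.24 kW

P_shaft ≈ 91.2 kW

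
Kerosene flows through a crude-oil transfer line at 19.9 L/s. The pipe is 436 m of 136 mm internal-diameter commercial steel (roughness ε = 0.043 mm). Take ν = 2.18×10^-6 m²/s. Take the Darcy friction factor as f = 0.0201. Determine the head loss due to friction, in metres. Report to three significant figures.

h_f ≈ 6.16 m

V = 4Q/(πD²) = 4·0.0199/(π·0.136²) = 1.370 m/s
h_f = f(L/D)V²/(2g) = 0.02010·(436/0.136)·1.370²/(2·9.81) = 6.163 m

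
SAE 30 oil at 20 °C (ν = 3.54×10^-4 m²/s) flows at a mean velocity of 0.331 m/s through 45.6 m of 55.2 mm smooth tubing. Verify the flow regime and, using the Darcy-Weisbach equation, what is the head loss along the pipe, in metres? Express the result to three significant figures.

Re = VD/ν = 0.331·0.05520/3.54×10^-4 = 51.6 → laminar (Re < 2300)
f = 64/Re = 1.240
h_f = f(L/D)V²/(2g) = 1.240·(45.6/0.05520)·0.331²/(2·9.81) = 5.720 m

h_f ≈ 5.72 m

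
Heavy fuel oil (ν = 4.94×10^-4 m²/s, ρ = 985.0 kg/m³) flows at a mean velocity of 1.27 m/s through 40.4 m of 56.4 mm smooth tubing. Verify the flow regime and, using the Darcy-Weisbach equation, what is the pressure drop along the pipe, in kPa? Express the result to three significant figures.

Δp ≈ 251 kPa

Re = VD/ν = 1.27·0.05640/4.94×10^-4 = 145 → laminar (Re < 2300)
f = 64/Re = 0.4414
h_f = f(L/D)V²/(2g) = 0.4414·(40.4/0.05640)·1.27²/(2·9.81) = 25.99 m
Δp = ρg·h_f = 985.0·9.81·25.99 = 251.2 kPa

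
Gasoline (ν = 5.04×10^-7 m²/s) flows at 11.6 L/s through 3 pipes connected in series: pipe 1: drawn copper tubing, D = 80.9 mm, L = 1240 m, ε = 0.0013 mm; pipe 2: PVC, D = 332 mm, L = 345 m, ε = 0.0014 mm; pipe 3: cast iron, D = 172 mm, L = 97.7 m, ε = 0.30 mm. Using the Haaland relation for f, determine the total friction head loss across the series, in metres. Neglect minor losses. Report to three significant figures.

H ≈ 55.9 m

Pipe 1: V = 2.257 m/s, Re = 3.62×10^5, ε/D = 1.61×10^-5, f = 0.01400, h_1 = f(L/D)V²/2g = 55.70 m
Pipe 2: V = 0.1340 m/s, Re = 8.83×10^4, ε/D = 4.22×10^-6, f = 0.01831, h_2 = f(L/D)V²/2g = 0.01741 m
Pipe 3: V = 0.4992 m/s, Re = 1.70×10^5, ε/D = 0.00174, f = 0.02364, h_3 = f(L/D)V²/2g = 0.1706 m
Series → Q common, losses add: H = Σh = 55.88 m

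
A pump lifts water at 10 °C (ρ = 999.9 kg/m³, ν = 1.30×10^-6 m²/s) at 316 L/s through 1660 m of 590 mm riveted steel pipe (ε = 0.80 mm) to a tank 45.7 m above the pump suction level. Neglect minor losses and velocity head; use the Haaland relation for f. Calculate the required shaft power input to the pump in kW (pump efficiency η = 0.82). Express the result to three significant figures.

V = 4Q/(πD²) = 1.156 m/s; Re = 5.25×10^5; ε/D = 0.00136; f = 0.02162
h_f = f(L/D)V²/2g = 4.142 m
Total head H = z + h_f = 45.7 + 4.142 = 49.84 m
P_hyd = ρgQH = 999.9·9.81·0.316·49.84 = 154.5 kW
P_shaft = P_hyd/η = 154.5/0.82 = 188.4 kW

P_shaft ≈ 188 kW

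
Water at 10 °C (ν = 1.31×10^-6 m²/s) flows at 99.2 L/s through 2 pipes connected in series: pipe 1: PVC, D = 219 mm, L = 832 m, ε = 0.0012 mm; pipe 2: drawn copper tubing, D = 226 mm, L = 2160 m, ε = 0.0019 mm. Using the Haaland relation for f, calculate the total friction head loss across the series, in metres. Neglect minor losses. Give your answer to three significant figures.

H ≈ 58.3 m

Pipe 1: V = 2.634 m/s, Re = 4.40×10^5, ε/D = 5.48×10^-6, f = 0.01342, h_1 = f(L/D)V²/2g = 18.02 m
Pipe 2: V = 2.473 m/s, Re = 4.27×10^5, ε/D = 8.41×10^-6, f = 0.01353, h_2 = f(L/D)V²/2g = 40.29 m
Series → Q common, losses add: H = Σh = 58.32 m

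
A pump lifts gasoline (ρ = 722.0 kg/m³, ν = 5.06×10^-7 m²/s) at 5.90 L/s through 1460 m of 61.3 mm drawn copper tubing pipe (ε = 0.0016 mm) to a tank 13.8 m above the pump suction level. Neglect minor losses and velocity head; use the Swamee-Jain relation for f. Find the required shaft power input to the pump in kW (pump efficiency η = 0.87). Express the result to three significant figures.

V = 4Q/(πD²) = 1.999 m/s; Re = 2.42×10^5; ε/D = 2.61×10^-5; f = 0.01523
h_f = f(L/D)V²/2g = 73.91 m
Total head H = z + h_f = 13.8 + 73.91 = 87.71 m
P_hyd = ρgQH = 722.0·9.81·0.00590·87.71 = 3.665 kW
P_shaft = P_hyd/η = 3.665/0.87 = 4.213 kW

P_shaft ≈ 4.21 kW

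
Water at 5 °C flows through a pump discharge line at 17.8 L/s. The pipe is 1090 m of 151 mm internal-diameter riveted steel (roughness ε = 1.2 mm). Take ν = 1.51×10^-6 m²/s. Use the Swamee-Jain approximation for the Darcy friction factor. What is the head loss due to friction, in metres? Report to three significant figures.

h_f ≈ 13.1 m

V = 4Q/(πD²) = 4·0.0178/(π·0.151²) = 0.9940 m/s
Re = VD/ν = 0.9940·0.151/1.51×10^-6 = 9.94×10^4 → turbulent
ε/D = 1.2/151 = 0.00795
Swamee-Jain: f = 0.03607
h_f = f(L/D)V²/(2g) = 0.03607·(1090/0.151)·0.9940²/(2·9.81) = 13.11 m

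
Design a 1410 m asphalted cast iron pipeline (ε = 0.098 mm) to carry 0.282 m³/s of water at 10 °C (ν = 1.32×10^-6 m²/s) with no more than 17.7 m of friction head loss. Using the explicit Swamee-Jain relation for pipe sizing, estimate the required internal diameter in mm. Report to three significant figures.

D ≈ 388 mm

Swamee-Jain (Type III): D = 0.66·[ε^1.25·(LQ²/(gh_f))^4.75 + ν·Q^9.4·(L/(gh_f))^5.2]^0.04
LQ²/(gh_f) = 0.6458; L/(gh_f) = 8.120
Term 1 = ε^1.25·(…)^4.75 = 1.22×10^-6; Term 2 = ν·Q^9.4·(…)^5.2 = 4.82×10^-7
D = 0.66·(1.22×10^-6 + 4.82×10^-7)^0.04 = 0.3880 m = 388 mm
Check: V = 2.39 m/s, Re = 7.01×10^5, f = 0.01562, h_f = 16.5 m ≈ 17.7 m ✓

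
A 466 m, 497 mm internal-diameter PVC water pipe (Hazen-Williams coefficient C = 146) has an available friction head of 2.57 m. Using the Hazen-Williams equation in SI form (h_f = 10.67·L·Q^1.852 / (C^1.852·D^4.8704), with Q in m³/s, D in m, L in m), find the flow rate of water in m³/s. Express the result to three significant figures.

Rearranging: Q = [h_f·C^1.852·D^4.8704 / (10.67·L)]^(1/1.852)
Q = [2.57·146^1.852·0.497^4.8704 / (10.67·466)]^0.540 = 0.3901 m³/s

Q ≈ 0.390 m³/s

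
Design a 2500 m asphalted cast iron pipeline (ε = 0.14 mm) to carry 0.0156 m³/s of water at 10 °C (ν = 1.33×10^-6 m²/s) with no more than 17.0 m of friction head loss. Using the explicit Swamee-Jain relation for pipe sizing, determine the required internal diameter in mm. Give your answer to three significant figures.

D ≈ 148 mm

Swamee-Jain (Type III): D = 0.66·[ε^1.25·(LQ²/(gh_f))^4.75 + ν·Q^9.4·(L/(gh_f))^5.2]^0.04
LQ²/(gh_f) = 0.003648; L/(gh_f) = 14.99
Term 1 = ε^1.25·(…)^4.75 = 4.00×10^-17; Term 2 = ν·Q^9.4·(…)^5.2 = 1.79×10^-17
D = 0.66·(4.00×10^-17 + 1.79×10^-17)^0.04 = 0.1479 m = 148 mm
Check: V = 0.908 m/s, Re = 1.01×10^5, f = 0.02213, h_f = 15.7 m ≈ 17.0 m ✓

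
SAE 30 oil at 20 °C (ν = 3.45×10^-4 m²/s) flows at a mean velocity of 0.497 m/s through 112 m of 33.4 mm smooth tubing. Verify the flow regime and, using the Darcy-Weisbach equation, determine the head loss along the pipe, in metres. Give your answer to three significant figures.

Re = VD/ν = 0.497·0.03340/3.45×10^-4 = 48.1 → laminar (Re < 2300)
f = 64/Re = 1.330
h_f = f(L/D)V²/(2g) = 1.330·(112/0.03340)·0.497²/(2·9.81) = 56.15 m

h_f ≈ 56.2 m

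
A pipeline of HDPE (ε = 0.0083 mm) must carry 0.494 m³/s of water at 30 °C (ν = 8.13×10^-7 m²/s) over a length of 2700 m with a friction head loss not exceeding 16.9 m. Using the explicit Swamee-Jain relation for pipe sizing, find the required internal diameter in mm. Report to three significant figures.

D ≈ 519 mm

Swamee-Jain (Type III): D = 0.66·[ε^1.25·(LQ²/(gh_f))^4.75 + ν·Q^9.4·(L/(gh_f))^5.2]^0.04
LQ²/(gh_f) = 3.974; L/(gh_f) = 16.29
Term 1 = ε^1.25·(…)^4.75 = 3.13×10^-4; Term 2 = ν·Q^9.4·(…)^5.2 = 0.00215
D = 0.66·(3.13×10^-4 + 0.00215)^0.04 = 0.5190 m = 519 mm
Check: V = 2.33 m/s, Re = 1.49×10^6, f = 0.01135, h_f = 16.4 m ≈ 16.9 m ✓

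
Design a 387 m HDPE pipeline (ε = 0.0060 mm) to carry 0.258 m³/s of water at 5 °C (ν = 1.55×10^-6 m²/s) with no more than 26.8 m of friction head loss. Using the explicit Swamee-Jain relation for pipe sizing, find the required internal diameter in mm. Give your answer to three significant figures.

D ≈ 253 mm

Swamee-Jain (Type III): D = 0.66·[ε^1.25·(LQ²/(gh_f))^4.75 + ν·Q^9.4·(L/(gh_f))^5.2]^0.04
LQ²/(gh_f) = 0.09798; L/(gh_f) = 1.472
Term 1 = ε^1.25·(…)^4.75 = 4.79×10^-12; Term 2 = ν·Q^9.4·(…)^5.2 = 3.41×10^-11
D = 0.66·(4.79×10^-12 + 3.41×10^-11)^0.04 = 0.2530 m = 253 mm
Check: V = 5.13 m/s, Re = 8.38×10^5, f = 0.01246, h_f = 25.6 m ≈ 26.8 m ✓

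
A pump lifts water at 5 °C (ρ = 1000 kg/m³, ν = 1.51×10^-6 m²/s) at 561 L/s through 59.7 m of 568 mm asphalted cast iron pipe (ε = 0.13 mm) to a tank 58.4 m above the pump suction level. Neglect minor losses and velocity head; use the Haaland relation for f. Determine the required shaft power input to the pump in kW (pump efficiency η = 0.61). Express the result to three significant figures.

V = 4Q/(πD²) = 2.214 m/s; Re = 8.33×10^5; ε/D = 2.29×10^-4; f = 0.01505
h_f = f(L/D)V²/2g = 0.3951 m
Total head H = z + h_f = 58.4 + 0.3951 = 58.80 m
P_hyd = ρgQH = 1000·9.81·0.561·58.80 = 323.6 kW
P_shaft = P_hyd/η = 323.6/0.61 = 530.4 kW

P_shaft ≈ 530 kW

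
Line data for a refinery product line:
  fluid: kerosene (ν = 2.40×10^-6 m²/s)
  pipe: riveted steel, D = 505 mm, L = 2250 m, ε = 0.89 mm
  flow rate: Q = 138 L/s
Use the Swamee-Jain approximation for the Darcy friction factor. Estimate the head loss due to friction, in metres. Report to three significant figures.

h_f ≈ 2.60 m

V = 4Q/(πD²) = 4·0.138/(π·0.505²) = 0.6890 m/s
Re = VD/ν = 0.6890·0.505/2.40×10^-6 = 1.45×10^5 → turbulent
ε/D = 0.89/505 = 0.00176
Swamee-Jain: f = 0.02415
h_f = f(L/D)V²/(2g) = 0.02415·(2250/0.505)·0.6890²/(2·9.81) = 2.603 m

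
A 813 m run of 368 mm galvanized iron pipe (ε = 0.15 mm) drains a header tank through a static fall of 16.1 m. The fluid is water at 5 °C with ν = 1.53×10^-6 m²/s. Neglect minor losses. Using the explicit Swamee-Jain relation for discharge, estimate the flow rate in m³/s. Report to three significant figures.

Swamee-Jain (Type II): Q = -0.965·√(gD⁵h_f/L)·ln[ε/(3.7D) + √(3.17ν²L/(gD³h_f))]
√(gD⁵h_f/L) = √(9.81·0.368⁵·16.1/813) = 0.03621
ε/(3.7D) = 1.10×10^-4; √(3.17ν²L/(gD³h_f)) = 2.77×10^-5
Q = -0.965·0.03621·ln(1.378×10^-4) = 0.3106 m³/s
Check: V = 2.92 m/s, Re = 7.02×10^5, f = 0.01687, h_f = 16.2 m ≈ 16.1 m ✓

Q ≈ 0.311 m³/s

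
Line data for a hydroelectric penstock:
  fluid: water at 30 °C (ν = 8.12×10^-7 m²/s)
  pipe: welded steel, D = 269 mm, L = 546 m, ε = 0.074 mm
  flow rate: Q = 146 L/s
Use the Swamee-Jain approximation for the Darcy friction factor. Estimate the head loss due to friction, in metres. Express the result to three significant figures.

h_f ≈ 10.7 m

V = 4Q/(πD²) = 4·0.146/(π·0.269²) = 2.569 m/s
Re = VD/ν = 2.569·0.269/8.12×10^-7 = 8.51×10^5 → turbulent
ε/D = 0.074/269 = 2.75×10^-4
Swamee-Jain: f = 0.01565
h_f = f(L/D)V²/(2g) = 0.01565·(546/0.269)·2.569²/(2·9.81) = 10.69 m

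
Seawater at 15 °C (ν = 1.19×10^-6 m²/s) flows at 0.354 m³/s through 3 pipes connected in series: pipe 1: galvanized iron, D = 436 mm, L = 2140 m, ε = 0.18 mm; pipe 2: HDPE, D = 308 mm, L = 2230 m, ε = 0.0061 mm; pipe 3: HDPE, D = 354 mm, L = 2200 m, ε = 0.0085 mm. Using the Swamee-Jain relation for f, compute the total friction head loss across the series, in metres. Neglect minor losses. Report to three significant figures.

Pipe 1: V = 2.371 m/s, Re = 8.69×10^5, ε/D = 4.13×10^-4, f = 0.01676, h_1 = f(L/D)V²/2g = 23.58 m
Pipe 2: V = 4.751 m/s, Re = 1.23×10^6, ε/D = 1.98×10^-5, f = 0.01174, h_2 = f(L/D)V²/2g = 97.83 m
Pipe 3: V = 3.597 m/s, Re = 1.07×10^6, ε/D = 2.40×10^-5, f = 0.01206, h_3 = f(L/D)V²/2g = 49.42 m
Series → Q common, losses add: H = Σh = 170.8 m

H ≈ 171 m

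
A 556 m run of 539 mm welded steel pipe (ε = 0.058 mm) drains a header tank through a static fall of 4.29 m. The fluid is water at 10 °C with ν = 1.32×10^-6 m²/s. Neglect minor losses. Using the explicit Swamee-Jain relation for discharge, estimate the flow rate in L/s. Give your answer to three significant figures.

Q ≈ 560 L/s

Swamee-Jain (Type II): Q = -0.965·√(gD⁵h_f/L)·ln[ε/(3.7D) + √(3.17ν²L/(gD³h_f))]
√(gD⁵h_f/L) = √(9.81·0.539⁵·4.29/556) = 0.05868
ε/(3.7D) = 2.91×10^-5; √(3.17ν²L/(gD³h_f)) = 2.16×10^-5
Q = -0.965·0.05868·ln(5.067×10^-5) = 0.5601 m³/s
Check: V = 2.45 m/s, Re = 1.00×10^6, f = 0.01362, h_f = 4.31 m ≈ 4.29 m ✓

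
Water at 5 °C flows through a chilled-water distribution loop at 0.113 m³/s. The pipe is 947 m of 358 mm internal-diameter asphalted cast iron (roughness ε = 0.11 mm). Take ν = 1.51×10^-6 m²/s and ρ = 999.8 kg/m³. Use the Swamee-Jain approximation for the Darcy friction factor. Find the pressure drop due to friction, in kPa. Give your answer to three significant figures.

V = 4Q/(πD²) = 4·0.113/(π·0.358²) = 1.123 m/s
Re = VD/ν = 1.123·0.358/1.51×10^-6 = 2.66×10^5 → turbulent
ε/D = 0.11/358 = 3.07×10^-4
Swamee-Jain: f = 0.01731
h_f = f(L/D)V²/(2g) = 0.01731·(947/0.358)·1.123²/(2·9.81) = 2.941 m
Δp = ρg·h_f = 999.8·9.81·2.941 = 28.84 kPa

Δp ≈ 28.8 kPa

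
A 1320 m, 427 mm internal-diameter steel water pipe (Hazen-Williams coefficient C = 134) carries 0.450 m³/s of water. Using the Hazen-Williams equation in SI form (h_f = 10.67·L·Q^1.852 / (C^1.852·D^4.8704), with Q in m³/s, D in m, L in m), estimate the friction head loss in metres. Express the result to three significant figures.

h_f ≈ 23.3 m

h_f = 10.67·1320·0.450^1.852 / (134^1.852·0.427^4.8704) = 23.28 m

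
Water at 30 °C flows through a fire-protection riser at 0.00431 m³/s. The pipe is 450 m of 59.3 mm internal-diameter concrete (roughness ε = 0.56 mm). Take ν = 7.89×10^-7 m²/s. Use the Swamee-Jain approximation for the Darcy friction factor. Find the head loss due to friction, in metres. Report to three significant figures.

h_f ≈ 35.7 m

V = 4Q/(πD²) = 4·0.00431/(π·0.0593²) = 1.561 m/s
Re = VD/ν = 1.561·0.0593/7.89×10^-7 = 1.17×10^5 → turbulent
ε/D = 0.56/59.3 = 0.00944
Swamee-Jain: f = 0.03794
h_f = f(L/D)V²/(2g) = 0.03794·(450/0.0593)·1.561²/(2·9.81) = 35.73 m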